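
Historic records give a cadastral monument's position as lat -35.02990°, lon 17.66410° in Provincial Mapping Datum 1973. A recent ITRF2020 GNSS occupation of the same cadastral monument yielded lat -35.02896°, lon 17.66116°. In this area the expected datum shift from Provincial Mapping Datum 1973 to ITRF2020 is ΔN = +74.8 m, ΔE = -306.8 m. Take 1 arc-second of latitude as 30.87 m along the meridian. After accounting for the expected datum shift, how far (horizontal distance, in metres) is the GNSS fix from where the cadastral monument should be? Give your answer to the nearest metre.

49 m

Observed coordinate differences: Δφ = +0.00094°, Δλ = -0.00294°.
Converting to metres (1° lat = 111132 m, cos φ = 0.818853): observed ΔN = 104.5 m, observed ΔE = -267.5 m.
Subtracting the expected shift leaves a residual of 104.5 − (74.8) = 29.7 m north and -267.5 − (-306.8) = 39.3 m east.
Residual distance = √(29.7² + 39.3²) = 49.2 m.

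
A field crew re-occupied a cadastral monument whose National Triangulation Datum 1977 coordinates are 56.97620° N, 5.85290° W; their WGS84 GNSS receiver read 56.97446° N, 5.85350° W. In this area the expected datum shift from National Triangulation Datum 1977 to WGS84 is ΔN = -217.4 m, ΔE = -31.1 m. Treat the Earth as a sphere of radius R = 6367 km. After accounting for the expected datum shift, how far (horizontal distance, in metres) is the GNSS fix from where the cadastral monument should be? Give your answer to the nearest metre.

Observed coordinate differences: Δφ = -0.00174°, Δλ = -0.00060°.
Converting to metres (1° lat = 111125 m, cos φ = 0.544987): observed ΔN = -193.4 m, observed ΔE = -36.3 m.
Subtracting the expected shift leaves a residual of -193.4 − (-217.4) = 24.0 m north and -36.3 − (-31.1) = -5.2 m east.
Residual distance = √(24.0² + (-5.2)²) = 24.6 m.

25 m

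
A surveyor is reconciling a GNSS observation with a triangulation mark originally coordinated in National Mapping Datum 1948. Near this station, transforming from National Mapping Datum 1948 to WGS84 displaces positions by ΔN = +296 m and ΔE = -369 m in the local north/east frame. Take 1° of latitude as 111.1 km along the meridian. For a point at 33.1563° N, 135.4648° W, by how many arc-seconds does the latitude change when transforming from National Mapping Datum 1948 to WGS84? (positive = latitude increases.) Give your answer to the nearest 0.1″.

1° of latitude = 111.1 km, so Δφ = 296.0 / 111100 = 0.0026643° = 9.591″.

Δφ = 9.6″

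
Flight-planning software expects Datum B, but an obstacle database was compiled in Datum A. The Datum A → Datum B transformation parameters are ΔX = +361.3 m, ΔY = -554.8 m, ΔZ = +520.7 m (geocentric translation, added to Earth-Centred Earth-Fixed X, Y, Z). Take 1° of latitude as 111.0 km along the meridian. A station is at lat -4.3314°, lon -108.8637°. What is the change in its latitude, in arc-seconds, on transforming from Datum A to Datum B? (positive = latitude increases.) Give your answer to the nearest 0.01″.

Δφ = 17.84″

sin φ = -0.075525, cos φ = 0.997144, sin λ = -0.946290, cos λ = -0.323318.
North component: ΔN = −sin φ cos λ·ΔX − sin φ sin λ·ΔY + cos φ·ΔZ = −(-0.075525)(-0.323318)(361.3) − (-0.075525)(-0.946290)(-554.8) + (0.997144)(520.7) = 550.04 m.
1° of latitude spans 111000 m, so Δφ = 550.04 / 111000 × 3600 = 17.839″.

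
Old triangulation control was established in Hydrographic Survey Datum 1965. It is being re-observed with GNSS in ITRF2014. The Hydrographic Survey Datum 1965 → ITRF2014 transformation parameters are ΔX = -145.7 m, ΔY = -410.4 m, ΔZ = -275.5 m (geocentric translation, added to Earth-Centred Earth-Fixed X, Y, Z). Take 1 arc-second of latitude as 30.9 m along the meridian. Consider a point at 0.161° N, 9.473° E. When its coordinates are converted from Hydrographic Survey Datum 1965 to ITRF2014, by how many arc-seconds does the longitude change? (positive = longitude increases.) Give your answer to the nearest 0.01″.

Δλ = -12.32″

sin φ = 0.002810, cos φ = 0.999996, sin λ = 0.164583, cos λ = 0.986363.
East component: ΔE = −sin λ·ΔX + cos λ·ΔY = −(0.164583)(-145.7) + (0.986363)(-410.4) = -380.82 m.
1° of latitude spans 3600 × 30.90 = 111240 m; at latitude φ, 1° of longitude spans that × cos φ = 111239.6 m, so Δλ = -380.82 / 111239.6 × 3600 = -12.324″.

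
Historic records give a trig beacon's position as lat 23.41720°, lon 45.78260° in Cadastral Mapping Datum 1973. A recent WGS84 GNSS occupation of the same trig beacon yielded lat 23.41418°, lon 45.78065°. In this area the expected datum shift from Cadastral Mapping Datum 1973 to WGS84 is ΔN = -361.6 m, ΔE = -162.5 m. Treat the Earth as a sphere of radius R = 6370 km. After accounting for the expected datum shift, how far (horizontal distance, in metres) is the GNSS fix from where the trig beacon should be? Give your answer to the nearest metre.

Observed coordinate differences: Δφ = -0.00302°, Δλ = -0.00195°.
Converting to metres (1° lat = 111177 m, cos φ = 0.917635): observed ΔN = -335.8 m, observed ΔE = -198.9 m.
Subtracting the expected shift leaves a residual of -335.8 − (-361.6) = 25.8 m north and -198.9 − (-162.5) = -36.4 m east.
Residual distance = √(25.8² + (-36.4)²) = 44.7 m.

45 m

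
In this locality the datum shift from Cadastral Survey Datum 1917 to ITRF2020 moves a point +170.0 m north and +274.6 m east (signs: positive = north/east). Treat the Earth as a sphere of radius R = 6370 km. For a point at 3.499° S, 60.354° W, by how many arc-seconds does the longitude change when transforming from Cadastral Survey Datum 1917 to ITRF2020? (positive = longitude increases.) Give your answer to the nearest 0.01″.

At latitude -3.499°, cos φ = 0.998136.
One radian of longitude at latitude φ spans R cos φ, so Δλ = ΔE / (R cos φ) = 274.6 / (6370000 × 0.998136) = 4.3189e-05 rad = 8.908″.

Δλ = 8.91″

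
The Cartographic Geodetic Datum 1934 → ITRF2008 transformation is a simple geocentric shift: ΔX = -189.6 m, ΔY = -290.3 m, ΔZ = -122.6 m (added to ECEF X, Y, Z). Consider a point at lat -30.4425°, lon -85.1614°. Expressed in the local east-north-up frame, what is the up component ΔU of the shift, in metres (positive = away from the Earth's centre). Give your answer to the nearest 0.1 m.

At φ = -30.4425°, λ = -85.1614°: sin φ = -0.506673, cos φ = 0.862138, sin λ = -0.996436, cos λ = 0.084349.
ΔU = cos φ cos λ·ΔX + cos φ sin λ·ΔY + sin φ·ΔZ = (0.862138)(0.084349)(-189.6) + (0.862138)(-0.996436)(-290.3) + (-0.506673)(-122.6) = 297.72 m.

ΔU = 297.7 m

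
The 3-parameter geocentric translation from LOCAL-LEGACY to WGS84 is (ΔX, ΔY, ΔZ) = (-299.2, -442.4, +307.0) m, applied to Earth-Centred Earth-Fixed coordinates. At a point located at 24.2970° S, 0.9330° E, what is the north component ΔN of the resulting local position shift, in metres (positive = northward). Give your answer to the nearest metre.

At φ = -24.2970°, λ = 0.9330°: sin φ = -0.411467, cos φ = 0.911425, sin λ = 0.016283, cos λ = 0.999867.
ΔN = −sin φ cos λ·ΔX − sin φ sin λ·ΔY + cos φ·ΔZ = −(-0.411467)(0.999867)(-299.2) − (-0.411467)(0.016283)(-442.4) + (0.911425)(307.0) = 153.75 m.

ΔN = 154 m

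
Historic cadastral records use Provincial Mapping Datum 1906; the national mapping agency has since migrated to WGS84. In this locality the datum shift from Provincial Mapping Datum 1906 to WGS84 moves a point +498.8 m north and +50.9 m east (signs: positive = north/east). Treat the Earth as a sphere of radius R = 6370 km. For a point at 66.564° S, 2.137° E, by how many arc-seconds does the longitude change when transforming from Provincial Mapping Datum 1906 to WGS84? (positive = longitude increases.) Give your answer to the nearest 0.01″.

At latitude -66.564°, cos φ = 0.397724.
One radian of longitude at latitude φ spans R cos φ, so Δλ = ΔE / (R cos φ) = 50.9 / (6370000 × 0.397724) = 2.0091e-05 rad = 4.144″.

Δλ = 4.14″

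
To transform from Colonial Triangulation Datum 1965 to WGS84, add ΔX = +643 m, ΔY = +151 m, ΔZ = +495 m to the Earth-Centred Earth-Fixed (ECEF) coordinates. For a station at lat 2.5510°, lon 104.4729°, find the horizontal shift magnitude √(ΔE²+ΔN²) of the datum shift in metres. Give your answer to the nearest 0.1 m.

825.4 m

At φ = 2.5510°, λ = 104.4729°: sin φ = 0.044509, cos φ = 0.999009, sin λ = 0.968266, cos λ = -0.249922.
ΔE = −sin λ·ΔX + cos λ·ΔY = −(0.968266)·(643) + (-0.249922)·(151) = -660.33 m.
ΔN = −sin φ cos λ·ΔX − sin φ sin λ·ΔY + cos φ·ΔZ = −(0.044509)(-0.249922)(643) − (0.044509)(0.968266)(151) + (0.999009)(495) = 495.15 m.
Horizontal magnitude = √(ΔE² + ΔN²) = √((-660.33)² + 495.15²) = 825.36 m.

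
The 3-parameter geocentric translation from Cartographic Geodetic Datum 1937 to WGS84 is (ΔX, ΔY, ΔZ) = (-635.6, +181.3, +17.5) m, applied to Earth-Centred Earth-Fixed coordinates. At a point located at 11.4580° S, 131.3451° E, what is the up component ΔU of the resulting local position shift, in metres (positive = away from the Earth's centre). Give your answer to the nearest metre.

The local up (radial) axis is (cos φ cos λ, cos φ sin λ, sin φ), giving ΔU = 411.505 + 133.397 − 3.476 = 541.43 m.

ΔU = 541 m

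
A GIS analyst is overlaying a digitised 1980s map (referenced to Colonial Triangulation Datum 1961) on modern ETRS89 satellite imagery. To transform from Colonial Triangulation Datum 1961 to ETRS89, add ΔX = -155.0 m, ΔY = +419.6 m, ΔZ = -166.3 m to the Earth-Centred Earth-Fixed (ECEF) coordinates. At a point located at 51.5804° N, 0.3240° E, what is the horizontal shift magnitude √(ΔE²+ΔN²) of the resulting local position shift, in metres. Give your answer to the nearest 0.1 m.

At φ = 51.5804°, λ = 0.3240°: sin φ = 0.783481, cos φ = 0.621416, sin λ = 0.005655, cos λ = 0.999984.
ΔE = −sin λ·ΔX + cos λ·ΔY = −(0.005655)·(-155.0) + (0.999984)·(419.6) = 420.47 m.
ΔN = −sin φ cos λ·ΔX − sin φ sin λ·ΔY + cos φ·ΔZ = −(0.783481)(0.999984)(-155.0) − (0.783481)(0.005655)(419.6) + (0.621416)(-166.3) = 16.24 m.
Horizontal magnitude = √(ΔE² + ΔN²) = √(420.47² + 16.24²) = 420.78 m.

420.8 m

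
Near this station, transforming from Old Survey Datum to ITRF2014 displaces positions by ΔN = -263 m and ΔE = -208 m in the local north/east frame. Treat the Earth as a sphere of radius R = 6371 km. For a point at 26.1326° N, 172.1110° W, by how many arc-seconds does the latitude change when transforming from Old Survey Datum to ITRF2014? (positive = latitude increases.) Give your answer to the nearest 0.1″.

Δφ = -8.5″

On a sphere of radius R, 1 rad of latitude = R, so Δφ = ΔN / R = -263.0 / 6371000 = -4.1281e-05 rad = -8.515″.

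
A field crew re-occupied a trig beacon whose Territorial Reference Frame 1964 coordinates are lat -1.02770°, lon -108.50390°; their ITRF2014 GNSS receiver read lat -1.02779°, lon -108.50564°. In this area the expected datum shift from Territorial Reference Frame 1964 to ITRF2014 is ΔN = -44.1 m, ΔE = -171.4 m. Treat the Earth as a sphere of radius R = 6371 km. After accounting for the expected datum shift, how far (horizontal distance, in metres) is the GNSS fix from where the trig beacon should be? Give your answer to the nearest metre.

41 m

Observed coordinate differences: Δφ = -0.00009°, Δλ = -0.00174°.
Converting to metres (1° lat = 111195 m, cos φ = 0.999839): observed ΔN = -10.0 m, observed ΔE = -193.4 m.
Subtracting the expected shift leaves a residual of -10.0 − (-44.1) = 34.1 m north and -193.4 − (-171.4) = -22.0 m east.
Residual distance = √(34.1² + (-22.0)²) = 40.6 m.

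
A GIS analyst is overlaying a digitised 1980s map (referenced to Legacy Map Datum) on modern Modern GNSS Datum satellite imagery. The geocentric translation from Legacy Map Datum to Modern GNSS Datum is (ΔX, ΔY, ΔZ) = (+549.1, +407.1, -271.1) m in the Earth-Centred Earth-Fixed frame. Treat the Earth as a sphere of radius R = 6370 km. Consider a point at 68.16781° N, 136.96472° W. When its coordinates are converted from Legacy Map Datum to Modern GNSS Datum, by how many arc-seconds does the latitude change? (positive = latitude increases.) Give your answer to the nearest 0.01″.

Δφ = 17.15″

sin φ = 0.928277, cos φ = 0.371889, sin λ = -0.682449, cos λ = -0.730934.
North component: ΔN = −sin φ cos λ·ΔX − sin φ sin λ·ΔY + cos φ·ΔZ = −(0.928277)(-0.730934)(549.1) − (0.928277)(-0.682449)(407.1) + (0.371889)(-271.1) = 529.65 m.
1° of latitude spans πR/180 = 111177 m, so Δφ = 529.65 / 111177 × 3600 = 17.150″.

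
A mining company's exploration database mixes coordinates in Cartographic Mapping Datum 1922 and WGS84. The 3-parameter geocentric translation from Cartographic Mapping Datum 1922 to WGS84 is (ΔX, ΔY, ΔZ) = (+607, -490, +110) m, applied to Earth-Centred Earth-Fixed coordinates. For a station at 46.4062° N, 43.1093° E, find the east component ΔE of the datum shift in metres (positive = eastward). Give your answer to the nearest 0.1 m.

ΔE = -772.5 m

At φ = 46.4062°, λ = 43.1093°: sin φ = 0.724246, cos φ = 0.689541, sin λ = 0.683392, cos λ = 0.730051.
ΔE = −sin λ·ΔX + cos λ·ΔY = −(0.683392)·(607) + (0.730051)·(-490) = -772.54 m.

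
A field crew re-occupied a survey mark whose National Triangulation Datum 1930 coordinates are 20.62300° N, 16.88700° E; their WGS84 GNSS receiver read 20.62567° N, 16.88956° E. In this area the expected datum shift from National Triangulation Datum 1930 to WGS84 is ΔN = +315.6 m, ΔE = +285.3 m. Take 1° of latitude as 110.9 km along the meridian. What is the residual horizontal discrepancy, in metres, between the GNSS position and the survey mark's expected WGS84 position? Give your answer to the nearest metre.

Observed coordinate differences: Δφ = +0.00267°, Δλ = +0.00256°.
Converting to metres (1° lat = 110900 m, cos φ = 0.935918): observed ΔN = 296.1 m, observed ΔE = 265.7 m.
Subtracting the expected shift leaves a residual of 296.1 − (315.6) = -19.5 m north and 265.7 − (285.3) = -19.6 m east.
Residual distance = √((-19.5)² + (-19.6)²) = 27.6 m.

28 m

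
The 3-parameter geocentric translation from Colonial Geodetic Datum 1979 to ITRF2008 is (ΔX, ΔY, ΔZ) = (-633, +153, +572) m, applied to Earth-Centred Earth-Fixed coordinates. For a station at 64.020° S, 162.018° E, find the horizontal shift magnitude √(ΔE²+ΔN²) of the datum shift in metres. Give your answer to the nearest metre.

836 m

At φ = -64.020°, λ = 162.018°: sin φ = -0.898947, cos φ = 0.438057, sin λ = 0.308718, cos λ = -0.951154.
ΔE = −sin λ·ΔX + cos λ·ΔY = −(0.308718)·(-633) + (-0.951154)·(153) = 49.89 m.
ΔN = −sin φ cos λ·ΔX − sin φ sin λ·ΔY + cos φ·ΔZ = −(-0.898947)(-0.951154)(-633) − (-0.898947)(0.308718)(153) + (0.438057)(572) = 834.27 m.
Horizontal magnitude = √(ΔE² + ΔN²) = √(49.89² + 834.27²) = 835.76 m.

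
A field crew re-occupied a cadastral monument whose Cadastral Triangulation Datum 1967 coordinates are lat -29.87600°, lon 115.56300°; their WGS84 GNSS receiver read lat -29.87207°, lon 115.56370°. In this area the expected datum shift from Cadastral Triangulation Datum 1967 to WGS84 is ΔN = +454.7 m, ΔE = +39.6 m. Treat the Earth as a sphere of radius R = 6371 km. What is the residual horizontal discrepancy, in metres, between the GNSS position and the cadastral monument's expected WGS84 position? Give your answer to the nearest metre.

33 m

Observed coordinate differences: Δφ = +0.00393°, Δλ = +0.00070°.
Converting to metres (1° lat = 111195 m, cos φ = 0.867105): observed ΔN = 437.0 m, observed ΔE = 67.5 m.
Subtracting the expected shift leaves a residual of 437.0 − (454.7) = -17.7 m north and 67.5 − (39.6) = 27.9 m east.
Residual distance = √((-17.7)² + 27.9²) = 33.0 m.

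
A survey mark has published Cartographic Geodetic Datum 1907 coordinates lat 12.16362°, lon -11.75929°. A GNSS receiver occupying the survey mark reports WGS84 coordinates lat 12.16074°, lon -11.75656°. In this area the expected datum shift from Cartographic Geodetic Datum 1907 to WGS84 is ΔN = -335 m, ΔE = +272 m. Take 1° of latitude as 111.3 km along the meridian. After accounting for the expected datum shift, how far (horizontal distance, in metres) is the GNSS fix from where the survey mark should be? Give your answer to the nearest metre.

29 m

Observed coordinate differences: Δφ = -0.00288°, Δλ = +0.00273°.
Converting to metres (1° lat = 111300 m, cos φ = 0.977550): observed ΔN = -320.5 m, observed ΔE = 297.0 m.
Subtracting the expected shift leaves a residual of -320.5 − (-335) = 14.5 m north and 297.0 − (272) = 25.0 m east.
Residual distance = √(14.5² + 25.0²) = 28.9 m.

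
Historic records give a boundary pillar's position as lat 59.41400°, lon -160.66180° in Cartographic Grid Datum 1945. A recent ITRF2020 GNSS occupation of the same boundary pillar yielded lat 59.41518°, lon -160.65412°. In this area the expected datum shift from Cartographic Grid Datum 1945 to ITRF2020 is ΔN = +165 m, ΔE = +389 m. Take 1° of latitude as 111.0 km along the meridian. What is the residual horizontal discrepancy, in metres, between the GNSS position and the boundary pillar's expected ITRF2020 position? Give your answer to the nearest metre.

Observed coordinate differences: Δφ = +0.00118°, Δλ = +0.00768°.
Converting to metres (1° lat = 111000 m, cos φ = 0.508831): observed ΔN = 131.0 m, observed ΔE = 433.8 m.
Subtracting the expected shift leaves a residual of 131.0 − (165) = -34.0 m north and 433.8 − (389) = 44.8 m east.
Residual distance = √((-34.0)² + 44.8²) = 56.2 m.

56 m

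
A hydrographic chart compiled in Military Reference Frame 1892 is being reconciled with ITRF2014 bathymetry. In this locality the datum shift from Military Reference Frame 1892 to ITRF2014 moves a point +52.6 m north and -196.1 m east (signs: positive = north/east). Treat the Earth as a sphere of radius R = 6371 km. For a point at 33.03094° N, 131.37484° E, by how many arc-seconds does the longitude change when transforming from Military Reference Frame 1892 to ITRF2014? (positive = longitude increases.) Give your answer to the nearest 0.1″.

Δλ = -7.6″

At latitude 33.03094°, cos φ = 0.838376.
One radian of longitude at latitude φ spans R cos φ, so Δλ = ΔE / (R cos φ) = -196.1 / (6371000 × 0.838376) = -3.6714e-05 rad = -7.573″.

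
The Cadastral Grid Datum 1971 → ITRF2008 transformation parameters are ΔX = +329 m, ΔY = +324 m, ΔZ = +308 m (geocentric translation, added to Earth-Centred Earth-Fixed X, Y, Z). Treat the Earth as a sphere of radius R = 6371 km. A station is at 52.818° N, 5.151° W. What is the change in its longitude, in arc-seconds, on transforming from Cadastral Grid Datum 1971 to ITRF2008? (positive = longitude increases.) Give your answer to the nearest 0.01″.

Δλ = 18.87″

sin φ = 0.796720, cos φ = 0.604349, sin λ = -0.089781, cos λ = 0.995962.
East component: ΔE = −sin λ·ΔX + cos λ·ΔY = −(-0.089781)(329) + (0.995962)(324) = 352.23 m.
1° of latitude spans πR/180 = 111195 m; at latitude φ, 1° of longitude spans that × cos φ = 67200.5 m, so Δλ = 352.23 / 67200.5 × 3600 = 18.869″.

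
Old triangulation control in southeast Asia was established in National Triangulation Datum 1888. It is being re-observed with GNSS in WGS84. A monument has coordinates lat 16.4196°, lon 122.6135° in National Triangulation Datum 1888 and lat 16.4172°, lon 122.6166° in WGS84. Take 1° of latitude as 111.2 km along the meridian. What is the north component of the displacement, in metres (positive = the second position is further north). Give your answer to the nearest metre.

ΔN = -267 m

Δφ = 16.4172° − 16.4196° = -0.0024°; Δλ = 122.6166° − 122.6135° = +0.0031°.
ΔN = Δφ × 111200 = -266.9 m; ΔE = Δλ × 111200 × cos(16.4196°) = +0.0031 × 111200 × 0.959217 = 330.7 m.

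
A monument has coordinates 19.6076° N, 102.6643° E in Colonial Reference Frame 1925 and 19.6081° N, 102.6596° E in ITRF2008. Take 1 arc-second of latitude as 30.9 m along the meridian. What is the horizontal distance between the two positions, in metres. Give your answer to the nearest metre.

Δφ = 19.6081° − 19.6076° = +0.0005°; Δλ = 102.6596° − 102.6643° = -0.0047°.
1° of latitude = 3600 × 30.90 = 111240 m.
ΔN = Δφ × 111240 = 55.6 m; ΔE = Δλ × 111240 × cos(19.6076°) = -0.0047 × 111240 × 0.942013 = -492.5 m.
Distance = √(ΔE² + ΔN²) = √((-492.5)² + 55.6²) = 495.6 m.

496 m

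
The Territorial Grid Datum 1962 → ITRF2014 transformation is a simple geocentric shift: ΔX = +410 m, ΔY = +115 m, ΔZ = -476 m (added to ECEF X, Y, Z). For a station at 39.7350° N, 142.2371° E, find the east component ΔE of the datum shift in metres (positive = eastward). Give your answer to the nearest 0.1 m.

The local east axis at (φ, λ) is (−sin λ, cos λ, 0), so ΔE = −sin(142.2371°)·410 + cos(142.2371°)·115 = -342.00 m.

ΔE = -342.0 m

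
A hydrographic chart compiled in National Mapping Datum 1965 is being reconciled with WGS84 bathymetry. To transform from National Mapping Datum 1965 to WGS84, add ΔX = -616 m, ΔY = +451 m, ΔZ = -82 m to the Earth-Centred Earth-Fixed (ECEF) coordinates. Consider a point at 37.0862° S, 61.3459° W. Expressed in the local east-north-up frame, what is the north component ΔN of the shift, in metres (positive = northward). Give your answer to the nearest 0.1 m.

The local north axis is (−sin φ cos λ, −sin φ sin λ, cos φ), giving ΔN = -178.122 − 238.653 − 65.414 = -482.19 m.

ΔN = -482.2 m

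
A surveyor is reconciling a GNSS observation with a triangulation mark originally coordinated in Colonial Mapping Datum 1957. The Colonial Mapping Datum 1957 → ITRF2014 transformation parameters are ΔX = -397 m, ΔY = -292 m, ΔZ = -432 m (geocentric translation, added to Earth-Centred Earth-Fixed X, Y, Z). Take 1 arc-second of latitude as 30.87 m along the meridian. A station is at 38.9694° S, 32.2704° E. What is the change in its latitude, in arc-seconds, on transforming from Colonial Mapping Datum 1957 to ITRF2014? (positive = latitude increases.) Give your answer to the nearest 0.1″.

sin φ = -0.628905, cos φ = 0.777482, sin λ = 0.533916, cos λ = 0.845538.
North component: ΔN = −sin φ cos λ·ΔX − sin φ sin λ·ΔY + cos φ·ΔZ = −(-0.628905)(0.845538)(-397) − (-0.628905)(0.533916)(-292) + (0.777482)(-432) = -645.03 m.
1° of latitude spans 3600 × 30.87 = 111132 m, so Δφ = -645.03 / 111132 × 3600 = -20.895″.

Δφ = -20.9″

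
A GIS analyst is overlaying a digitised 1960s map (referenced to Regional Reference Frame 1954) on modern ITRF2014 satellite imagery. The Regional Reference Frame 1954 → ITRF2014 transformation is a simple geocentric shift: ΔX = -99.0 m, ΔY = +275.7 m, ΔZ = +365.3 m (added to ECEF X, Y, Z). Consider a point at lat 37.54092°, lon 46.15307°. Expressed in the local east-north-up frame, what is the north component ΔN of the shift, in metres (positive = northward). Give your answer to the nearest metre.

ΔN = 210 m

The local north axis is (−sin φ cos λ, −sin φ sin λ, cos φ), giving ΔN = 41.788 − 121.154 + 289.653 = 210.29 m.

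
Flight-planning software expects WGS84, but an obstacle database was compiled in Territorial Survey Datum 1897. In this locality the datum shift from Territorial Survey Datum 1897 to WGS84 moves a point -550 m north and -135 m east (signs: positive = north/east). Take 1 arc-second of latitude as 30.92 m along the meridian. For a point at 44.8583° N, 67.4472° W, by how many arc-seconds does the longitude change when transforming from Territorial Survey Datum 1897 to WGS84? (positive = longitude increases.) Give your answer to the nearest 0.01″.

Δλ = -6.16″

At latitude 44.8583°, cos φ = 0.708853.
1″ of longitude at this latitude = 30.92 × cos φ = 21.9177 m, so Δλ = -135.0 / 21.9177 = -6.159″.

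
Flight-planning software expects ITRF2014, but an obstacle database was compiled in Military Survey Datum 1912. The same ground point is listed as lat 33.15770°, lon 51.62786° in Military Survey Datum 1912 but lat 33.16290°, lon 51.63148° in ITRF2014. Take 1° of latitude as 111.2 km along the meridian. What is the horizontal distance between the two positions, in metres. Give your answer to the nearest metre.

669 m

Δφ = 33.16290° − 33.15770° = +0.00520°; Δλ = 51.63148° − 51.62786° = +0.00362°.
ΔN = Δφ × 111200 = 578.2 m; ΔE = Δλ × 111200 × cos(33.15770°) = +0.00362 × 111200 × 0.837168 = 337.0 m.
Distance = √(ΔE² + ΔN²) = √(337.0² + 578.2²) = 669.3 m.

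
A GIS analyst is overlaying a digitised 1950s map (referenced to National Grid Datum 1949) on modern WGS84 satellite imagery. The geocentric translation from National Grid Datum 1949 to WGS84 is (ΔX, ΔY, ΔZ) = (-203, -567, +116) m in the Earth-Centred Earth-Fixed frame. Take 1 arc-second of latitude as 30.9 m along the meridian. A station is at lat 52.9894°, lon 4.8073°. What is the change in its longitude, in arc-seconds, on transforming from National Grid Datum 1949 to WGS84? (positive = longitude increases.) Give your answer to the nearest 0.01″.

Δλ = -29.46″

sin φ = 0.798524, cos φ = 0.601963, sin λ = 0.083805, cos λ = 0.996482.
East component: ΔE = −sin λ·ΔX + cos λ·ΔY = −(0.083805)(-203) + (0.996482)(-567) = -547.99 m.
1° of latitude spans 3600 × 30.90 = 111240 m; at latitude φ, 1° of longitude spans that × cos φ = 66962.3 m, so Δλ = -547.99 / 66962.3 × 3600 = -29.461″.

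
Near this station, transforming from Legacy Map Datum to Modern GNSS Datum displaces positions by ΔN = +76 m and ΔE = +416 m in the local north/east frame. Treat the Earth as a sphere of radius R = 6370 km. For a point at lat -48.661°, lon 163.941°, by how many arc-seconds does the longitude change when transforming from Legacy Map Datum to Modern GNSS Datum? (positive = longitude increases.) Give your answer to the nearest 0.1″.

Δλ = 20.4″

At latitude -48.661°, cos φ = 0.660513.
One radian of longitude at latitude φ spans R cos φ, so Δλ = ΔE / (R cos φ) = 416.0 / (6370000 × 0.660513) = 9.8872e-05 rad = 20.394″.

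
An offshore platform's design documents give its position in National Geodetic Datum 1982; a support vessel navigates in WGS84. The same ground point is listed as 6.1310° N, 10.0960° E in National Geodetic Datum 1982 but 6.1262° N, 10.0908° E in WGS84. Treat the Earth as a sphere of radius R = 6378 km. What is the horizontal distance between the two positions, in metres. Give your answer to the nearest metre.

Δφ = 6.1262° − 6.1310° = -0.0048°; Δλ = 10.0908° − 10.0960° = -0.0052°.
1° along a meridian = πR/180 = 111317 m.
ΔN = Δφ × 111317 = -534.3 m; ΔE = Δλ × 111317 × cos(6.1310°) = -0.0052 × 111317 × 0.994280 = -575.5 m.
Distance = √(ΔE² + ΔN²) = √((-575.5)² + (-534.3)²) = 785.3 m.

785 m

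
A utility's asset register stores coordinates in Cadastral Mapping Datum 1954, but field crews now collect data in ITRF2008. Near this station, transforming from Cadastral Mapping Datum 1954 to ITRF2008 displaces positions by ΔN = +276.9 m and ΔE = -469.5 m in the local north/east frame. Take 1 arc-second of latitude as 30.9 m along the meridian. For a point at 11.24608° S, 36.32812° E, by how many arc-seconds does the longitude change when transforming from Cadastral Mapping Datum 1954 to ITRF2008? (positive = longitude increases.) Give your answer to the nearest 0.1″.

Δλ = -15.5″

At latitude -11.24608°, cos φ = 0.980799.
1″ of longitude at this latitude = 30.90 × cos φ = 30.3067 m, so Δλ = -469.5 / 30.3067 = -15.492″.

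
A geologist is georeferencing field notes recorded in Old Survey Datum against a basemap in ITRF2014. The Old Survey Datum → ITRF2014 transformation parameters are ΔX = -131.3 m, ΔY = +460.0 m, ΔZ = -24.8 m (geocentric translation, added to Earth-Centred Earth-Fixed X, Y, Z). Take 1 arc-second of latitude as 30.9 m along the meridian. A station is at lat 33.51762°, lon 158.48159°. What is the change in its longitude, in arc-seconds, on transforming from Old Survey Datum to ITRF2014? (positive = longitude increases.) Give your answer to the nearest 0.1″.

Δλ = -14.7″

sin φ = 0.552193, cos φ = 0.833716, sin λ = 0.366800, cos λ = -0.930300.
East component: ΔE = −sin λ·ΔX + cos λ·ΔY = −(0.366800)(-131.3) + (-0.930300)(460.0) = -379.78 m.
1° of latitude spans 3600 × 30.90 = 111240 m; at latitude φ, 1° of longitude spans that × cos φ = 92742.6 m, so Δλ = -379.78 / 92742.6 × 3600 = -14.742″.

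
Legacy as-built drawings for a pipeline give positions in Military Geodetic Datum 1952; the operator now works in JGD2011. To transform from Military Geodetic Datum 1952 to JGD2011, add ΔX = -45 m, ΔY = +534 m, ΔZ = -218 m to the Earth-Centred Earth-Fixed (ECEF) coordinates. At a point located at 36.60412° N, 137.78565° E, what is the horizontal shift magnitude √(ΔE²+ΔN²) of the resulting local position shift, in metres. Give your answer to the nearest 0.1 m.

548.2 m

The local east axis at (φ, λ) is (−sin λ, cos λ, 0), so ΔE = −sin(137.78565°)·(-45) + cos(137.78565°)·534 = -365.26 m.
The local north axis is (−sin φ cos λ, −sin φ sin λ, cos φ), giving ΔN = -19.873 − 213.945 − 175.005 = -408.82 m.
Horizontal magnitude = √(ΔE² + ΔN²) = √((-365.26)² + (-408.82)²) = 548.23 m.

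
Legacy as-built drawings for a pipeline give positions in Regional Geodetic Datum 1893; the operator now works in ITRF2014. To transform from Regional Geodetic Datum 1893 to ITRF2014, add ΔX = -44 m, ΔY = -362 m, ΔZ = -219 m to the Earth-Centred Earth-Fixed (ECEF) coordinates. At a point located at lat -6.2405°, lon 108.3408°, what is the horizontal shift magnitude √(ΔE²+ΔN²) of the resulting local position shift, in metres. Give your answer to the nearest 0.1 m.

297.5 m

The local east axis at (φ, λ) is (−sin λ, cos λ, 0), so ΔE = −sin(108.3408°)·(-44) + cos(108.3408°)·(-362) = 155.67 m.
The local north axis is (−sin φ cos λ, −sin φ sin λ, cos φ), giving ΔN = 1.505 − 37.351 − 217.702 = -253.55 m.
Horizontal magnitude = √(ΔE² + ΔN²) = √(155.67² + (-253.55)²) = 297.53 m.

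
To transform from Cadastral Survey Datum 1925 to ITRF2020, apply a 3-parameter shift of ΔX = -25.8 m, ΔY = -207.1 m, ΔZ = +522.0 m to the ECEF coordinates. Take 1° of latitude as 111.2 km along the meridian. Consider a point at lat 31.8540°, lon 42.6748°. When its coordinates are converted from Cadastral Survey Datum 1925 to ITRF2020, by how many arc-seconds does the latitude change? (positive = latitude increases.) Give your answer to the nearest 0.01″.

sin φ = 0.527757, cos φ = 0.849396, sin λ = 0.677836, cos λ = 0.735213.
North component: ΔN = −sin φ cos λ·ΔX − sin φ sin λ·ΔY + cos φ·ΔZ = −(0.527757)(0.735213)(-25.8) − (0.527757)(0.677836)(-207.1) + (0.849396)(522.0) = 527.48 m.
1° of latitude spans 111200 m, so Δφ = 527.48 / 111200 × 3600 = 17.077″.

Δφ = 17.08″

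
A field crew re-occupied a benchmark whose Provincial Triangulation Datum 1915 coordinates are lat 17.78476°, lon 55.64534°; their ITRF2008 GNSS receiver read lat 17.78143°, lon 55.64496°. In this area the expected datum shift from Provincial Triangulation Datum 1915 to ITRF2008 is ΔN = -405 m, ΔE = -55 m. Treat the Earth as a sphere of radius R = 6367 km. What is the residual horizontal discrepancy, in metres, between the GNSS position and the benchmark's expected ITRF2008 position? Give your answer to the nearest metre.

38 m

Observed coordinate differences: Δφ = -0.00333°, Δλ = -0.00038°.
Converting to metres (1° lat = 111125 m, cos φ = 0.952211): observed ΔN = -370.0 m, observed ΔE = -40.2 m.
Subtracting the expected shift leaves a residual of -370.0 − (-405) = 35.0 m north and -40.2 − (-55) = 14.8 m east.
Residual distance = √(35.0² + 14.8²) = 38.0 m.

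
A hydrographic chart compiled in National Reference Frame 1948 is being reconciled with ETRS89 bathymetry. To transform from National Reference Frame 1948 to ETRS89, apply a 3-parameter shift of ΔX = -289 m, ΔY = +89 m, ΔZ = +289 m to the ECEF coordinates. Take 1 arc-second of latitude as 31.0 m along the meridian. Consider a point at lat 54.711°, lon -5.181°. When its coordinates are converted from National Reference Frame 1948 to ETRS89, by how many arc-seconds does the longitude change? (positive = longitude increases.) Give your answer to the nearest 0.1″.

Δλ = 3.5″

sin φ = 0.816249, cos φ = 0.577701, sin λ = -0.090302, cos λ = 0.995914.
East component: ΔE = −sin λ·ΔX + cos λ·ΔY = −(-0.090302)(-289) + (0.995914)(89) = 62.54 m.
1° of latitude spans 3600 × 31.00 = 111600 m; at latitude φ, 1° of longitude spans that × cos φ = 64471.4 m, so Δλ = 62.54 / 64471.4 × 3600 = 3.492″.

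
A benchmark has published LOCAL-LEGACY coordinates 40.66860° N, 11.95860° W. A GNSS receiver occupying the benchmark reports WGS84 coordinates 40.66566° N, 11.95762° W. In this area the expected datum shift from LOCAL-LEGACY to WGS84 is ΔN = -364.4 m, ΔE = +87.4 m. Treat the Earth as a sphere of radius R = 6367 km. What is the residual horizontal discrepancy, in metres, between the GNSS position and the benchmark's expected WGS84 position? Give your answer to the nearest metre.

38 m

Observed coordinate differences: Δφ = -0.00294°, Δλ = +0.00098°.
Converting to metres (1° lat = 111125 m, cos φ = 0.758492): observed ΔN = -326.7 m, observed ΔE = 82.6 m.
Subtracting the expected shift leaves a residual of -326.7 − (-364.4) = 37.7 m north and 82.6 − (87.4) = -4.8 m east.
Residual distance = √(37.7² + (-4.8)²) = 38.0 m.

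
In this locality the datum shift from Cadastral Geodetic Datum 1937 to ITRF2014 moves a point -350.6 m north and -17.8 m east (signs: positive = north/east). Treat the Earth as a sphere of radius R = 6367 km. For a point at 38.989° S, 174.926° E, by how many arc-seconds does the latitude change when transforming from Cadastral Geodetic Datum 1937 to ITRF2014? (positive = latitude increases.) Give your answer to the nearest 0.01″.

Δφ = -11.36″

On a sphere of radius R, 1 rad of latitude = R, so Δφ = ΔN / R = -350.6 / 6367000 = -5.5065e-05 rad = -11.358″.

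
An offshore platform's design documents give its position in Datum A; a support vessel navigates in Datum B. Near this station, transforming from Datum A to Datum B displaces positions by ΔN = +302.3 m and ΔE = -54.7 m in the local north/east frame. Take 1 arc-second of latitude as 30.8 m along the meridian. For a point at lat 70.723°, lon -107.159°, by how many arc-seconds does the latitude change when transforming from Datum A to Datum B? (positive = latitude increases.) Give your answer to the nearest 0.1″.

Δφ = 9.8″

1″ of latitude = 30.80 m, so Δφ = 302.3 / 30.80 = 9.815″.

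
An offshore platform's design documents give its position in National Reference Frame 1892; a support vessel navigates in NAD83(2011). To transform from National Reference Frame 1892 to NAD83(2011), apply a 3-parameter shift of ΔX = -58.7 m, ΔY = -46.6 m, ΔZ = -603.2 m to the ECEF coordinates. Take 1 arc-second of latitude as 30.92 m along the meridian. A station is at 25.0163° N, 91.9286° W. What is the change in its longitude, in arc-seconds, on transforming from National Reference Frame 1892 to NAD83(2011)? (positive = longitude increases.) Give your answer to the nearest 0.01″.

sin φ = 0.422876, cos φ = 0.906188, sin λ = -0.999434, cos λ = -0.033654.
East component: ΔE = −sin λ·ΔX + cos λ·ΔY = −(-0.999434)(-58.7) + (-0.033654)(-46.6) = -57.10 m.
1° of latitude spans 3600 × 30.92 = 111312 m; at latitude φ, 1° of longitude spans that × cos φ = 100869.5 m, so Δλ = -57.10 / 100869.5 × 3600 = -2.038″.

Δλ = -2.04″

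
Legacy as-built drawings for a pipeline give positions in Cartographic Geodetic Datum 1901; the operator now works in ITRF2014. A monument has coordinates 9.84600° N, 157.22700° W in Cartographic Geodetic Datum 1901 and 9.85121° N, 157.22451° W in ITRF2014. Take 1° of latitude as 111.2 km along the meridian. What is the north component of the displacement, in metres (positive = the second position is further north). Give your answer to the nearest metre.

Δφ = 9.85121° − 9.84600° = +0.00521°; Δλ = -157.22451° − -157.22700° = +0.00249°.
ΔN = Δφ × 111200 = 579.4 m; ΔE = Δλ × 111200 × cos(9.84600°) = +0.00249 × 111200 × 0.985271 = 272.8 m.

ΔN = 579 m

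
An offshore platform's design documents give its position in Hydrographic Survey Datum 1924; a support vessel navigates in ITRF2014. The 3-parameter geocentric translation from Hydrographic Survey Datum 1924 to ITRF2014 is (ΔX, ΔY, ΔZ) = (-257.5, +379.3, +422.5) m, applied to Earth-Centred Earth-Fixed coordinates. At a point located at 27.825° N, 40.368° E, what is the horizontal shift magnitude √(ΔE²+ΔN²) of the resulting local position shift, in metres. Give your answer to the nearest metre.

At φ = 27.825°, λ = 40.368°: sin φ = 0.466773, cos φ = 0.884377, sin λ = 0.647694, cos λ = 0.761900.
ΔE = −sin λ·ΔX + cos λ·ΔY = −(0.647694)·(-257.5) + (0.761900)·(379.3) = 455.77 m.
ΔN = −sin φ cos λ·ΔX − sin φ sin λ·ΔY + cos φ·ΔZ = −(0.466773)(0.761900)(-257.5) − (0.466773)(0.647694)(379.3) + (0.884377)(422.5) = 350.55 m.
Horizontal magnitude = √(ΔE² + ΔN²) = √(455.77² + 350.55²) = 574.99 m.

575 m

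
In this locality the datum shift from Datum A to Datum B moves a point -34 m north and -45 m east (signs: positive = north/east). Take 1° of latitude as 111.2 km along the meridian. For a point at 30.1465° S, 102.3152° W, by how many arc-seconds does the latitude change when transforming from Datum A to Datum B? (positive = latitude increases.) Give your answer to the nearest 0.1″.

Δφ = -1.1″

1° of latitude = 111.2 km, so Δφ = -34.0 / 111200 = -0.0003058° = -1.101″.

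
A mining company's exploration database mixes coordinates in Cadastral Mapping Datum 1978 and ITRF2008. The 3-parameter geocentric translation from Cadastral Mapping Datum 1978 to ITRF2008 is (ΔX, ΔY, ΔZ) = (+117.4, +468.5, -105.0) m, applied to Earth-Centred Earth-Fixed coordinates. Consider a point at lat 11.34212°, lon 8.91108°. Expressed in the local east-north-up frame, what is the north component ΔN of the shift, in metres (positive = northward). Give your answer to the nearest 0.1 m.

ΔN = -140.0 m

The local north axis is (−sin φ cos λ, −sin φ sin λ, cos φ), giving ΔN = -22.810 − 14.272 − 102.949 = -140.03 m.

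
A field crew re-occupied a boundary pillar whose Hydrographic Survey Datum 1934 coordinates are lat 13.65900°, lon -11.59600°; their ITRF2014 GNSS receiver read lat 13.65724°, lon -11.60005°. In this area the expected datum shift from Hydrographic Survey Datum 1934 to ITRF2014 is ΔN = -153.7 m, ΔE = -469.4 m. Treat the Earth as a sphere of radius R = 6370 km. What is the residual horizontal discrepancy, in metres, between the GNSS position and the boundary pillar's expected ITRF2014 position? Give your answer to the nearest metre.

Observed coordinate differences: Δφ = -0.00176°, Δλ = -0.00405°.
Converting to metres (1° lat = 111177 m, cos φ = 0.971718): observed ΔN = -195.7 m, observed ΔE = -437.5 m.
Subtracting the expected shift leaves a residual of -195.7 − (-153.7) = -42.0 m north and -437.5 − (-469.4) = 31.9 m east.
Residual distance = √((-42.0)² + 31.9²) = 52.7 m.

53 m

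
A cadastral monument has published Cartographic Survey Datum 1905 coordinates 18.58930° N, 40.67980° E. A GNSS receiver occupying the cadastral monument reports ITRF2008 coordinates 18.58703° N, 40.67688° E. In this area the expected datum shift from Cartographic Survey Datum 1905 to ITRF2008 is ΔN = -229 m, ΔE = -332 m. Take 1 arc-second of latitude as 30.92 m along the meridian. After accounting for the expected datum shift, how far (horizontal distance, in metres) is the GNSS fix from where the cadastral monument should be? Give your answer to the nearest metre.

Observed coordinate differences: Δφ = -0.00227°, Δλ = -0.00292°.
Converting to metres (1° lat = 111312 m, cos φ = 0.947828): observed ΔN = -252.7 m, observed ΔE = -308.1 m.
Subtracting the expected shift leaves a residual of -252.7 − (-229) = -23.7 m north and -308.1 − (-332) = 23.9 m east.
Residual distance = √((-23.7)² + 23.9²) = 33.7 m.

34 m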